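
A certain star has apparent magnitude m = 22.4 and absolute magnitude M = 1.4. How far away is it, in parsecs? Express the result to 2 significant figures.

d ≈ 160000 pc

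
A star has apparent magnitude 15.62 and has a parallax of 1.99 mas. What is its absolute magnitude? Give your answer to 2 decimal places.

M ≈ 7.11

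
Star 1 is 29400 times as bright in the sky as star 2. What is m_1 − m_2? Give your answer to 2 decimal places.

Pogson: Δm = −2.5 log₁₀(ratio) = −2.5 log₁₀(29400) = −2.5 × 4.4683 = -11.171
Star 1 is brighter, so it has the smaller magnitude: the difference is negative.

m_1 − m_2 ≈ -11.17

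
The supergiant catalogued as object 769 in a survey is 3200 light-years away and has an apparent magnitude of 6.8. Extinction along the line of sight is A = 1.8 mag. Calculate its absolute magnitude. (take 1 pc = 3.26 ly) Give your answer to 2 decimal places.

M ≈ -4.96

d = 3200 ly / 3.26 = 981.6 pc
5 log₁₀(d/10 pc) = 5 log₁₀(981.6) − 5 = 9.960
M = m − 5 log₁₀(d/10) − A = 6.8 − 9.960 − 1.8 = -4.960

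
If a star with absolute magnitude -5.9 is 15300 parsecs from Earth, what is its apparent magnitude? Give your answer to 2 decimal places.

m ≈ 10.02

m = M + 5 log₁₀ d − 5 = -5.9 + 5·4.1847 − 5 = 10.023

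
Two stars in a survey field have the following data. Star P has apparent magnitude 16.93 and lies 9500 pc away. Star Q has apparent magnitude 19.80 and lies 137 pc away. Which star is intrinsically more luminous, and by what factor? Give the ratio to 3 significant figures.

Star P is more luminous, by a factor of 67600.

Star P: M = m − 5 log₁₀ d + 5 = 16.93 − 5·3.9777 + 5 = 2.041
Star Q: M = m − 5 log₁₀ d + 5 = 19.80 − 5·2.1367 + 5 = 14.116
ΔM = M_P − M_Q = 2.041 − (14.116) = -12.075; smaller M is more luminous → Star P.
L ratio = 10^(0.4 |ΔM|) = 10^4.830 = 67610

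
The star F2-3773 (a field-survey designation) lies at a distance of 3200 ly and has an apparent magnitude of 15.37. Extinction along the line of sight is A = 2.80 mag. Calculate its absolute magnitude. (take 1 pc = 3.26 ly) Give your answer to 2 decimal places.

d = 3200 ly / 3.26 = 981.6 pc
5 log₁₀(d/10 pc) = 5 log₁₀(981.6) − 5 = 9.960
M = m − 5 log₁₀(d/10) − A = 15.37 − 9.960 − 2.80 = 2.610

M ≈ 2.61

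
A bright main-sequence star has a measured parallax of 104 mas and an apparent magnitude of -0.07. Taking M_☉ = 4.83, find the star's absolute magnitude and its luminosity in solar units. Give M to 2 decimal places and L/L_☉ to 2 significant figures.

M ≈ 0.02; L/L_☉ ≈ 84

d = 1/p = 1000/104 mas = 9.615 pc
M = m − 5 log₁₀ d + 5 = -0.07 − 5·0.9830 + 5 = 0.015
M − M_☉ = 0.015 − 4.83 = -4.815
L/L_☉ = 10^(−0.4 × -4.815) = 84.32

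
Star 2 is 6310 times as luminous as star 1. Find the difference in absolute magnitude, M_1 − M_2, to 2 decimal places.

M_1 − M_2 ≈ 9.50

Pogson: ΔM = −2.5 log₁₀(ratio) = −2.5 log₁₀(6310) = −2.5 × 3.8000 = -9.500
Star 2 is brighter so has the smaller magnitude: M_1 − M_2 is positive.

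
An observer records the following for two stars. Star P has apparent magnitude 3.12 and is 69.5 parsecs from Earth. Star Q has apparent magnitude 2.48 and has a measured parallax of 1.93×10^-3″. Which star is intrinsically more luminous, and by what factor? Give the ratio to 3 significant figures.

Star Q is more luminous, by a factor of 100.

Star P: M = m − 5 log₁₀ d + 5 = 3.12 − 5·1.8420 + 5 = -1.090
Star Q: d = 1/p = 1/1.93×10^-3″ = 518.1 pc
Star Q: M = m − 5 log₁₀ d + 5 = 2.48 − 5·2.7144 + 5 = -6.092
ΔM = M_P − M_Q = -1.090 − (-6.092) = 5.002; smaller M is more luminous → Star Q.
L ratio = 10^(0.4 |ΔM|) = 10^2.001 = 100.2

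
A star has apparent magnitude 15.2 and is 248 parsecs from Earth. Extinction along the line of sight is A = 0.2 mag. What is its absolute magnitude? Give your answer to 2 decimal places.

M ≈ 8.03

5 log₁₀(d/10 pc) = 5 log₁₀(248.0) − 5 = 6.972
M = m − 5 log₁₀(d/10) − A = 15.2 − 6.972 − 0.2 = 8.028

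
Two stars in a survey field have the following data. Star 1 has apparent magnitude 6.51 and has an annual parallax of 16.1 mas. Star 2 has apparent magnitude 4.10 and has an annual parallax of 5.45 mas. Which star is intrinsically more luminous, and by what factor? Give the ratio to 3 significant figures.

Star 2 is more luminous, by a factor of 80.3.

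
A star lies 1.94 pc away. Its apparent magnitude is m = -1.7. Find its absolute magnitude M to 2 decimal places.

5 log₁₀(d/10 pc) = 5 log₁₀(1.940) − 5 = -3.561
M = m − 5 log₁₀(d/10) = -1.7 + 3.561 = 1.861

M ≈ 1.86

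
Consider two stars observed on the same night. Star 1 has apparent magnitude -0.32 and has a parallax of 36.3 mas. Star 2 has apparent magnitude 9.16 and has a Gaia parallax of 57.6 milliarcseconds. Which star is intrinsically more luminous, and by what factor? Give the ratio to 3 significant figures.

Star 1: p = 36.3 mas = 0.0363″ → d = 1/p = 27.55 pc
Star 1: M = m − 5 log₁₀ d + 5 = -0.32 − 5·1.4401 + 5 = -2.520
Star 2: p = 57.6 mas = 0.0576″ → d = 1/p = 17.36 pc
Star 2: M = m − 5 log₁₀ d + 5 = 9.16 − 5·1.2396 + 5 = 7.962
ΔM = M_1 − M_2 = -2.520 − (7.962) = -10.483; smaller M is more luminous → Star 1.
L ratio = 10^(0.4 |ΔM|) = 10^4.193 = 15600

Star 1 is more luminous, by a factor of 15600.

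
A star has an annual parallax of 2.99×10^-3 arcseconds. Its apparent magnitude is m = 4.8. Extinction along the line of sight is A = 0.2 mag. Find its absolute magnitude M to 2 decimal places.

d = 1/p = 1/2.99×10^-3″ = 334.4 pc
5 log₁₀(d/10 pc) = 5 log₁₀(334.4) − 5 = 7.622
M = m − 5 log₁₀(d/10) − A = 4.8 − 7.622 − 0.2 = -3.022

M ≈ -3.02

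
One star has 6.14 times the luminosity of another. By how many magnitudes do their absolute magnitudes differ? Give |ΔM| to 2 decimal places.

|ΔM| ≈ 1.97

Pogson: ΔM = −2.5 log₁₀(ratio) = −2.5 log₁₀(6.14) = −2.5 × 0.7882 = -1.970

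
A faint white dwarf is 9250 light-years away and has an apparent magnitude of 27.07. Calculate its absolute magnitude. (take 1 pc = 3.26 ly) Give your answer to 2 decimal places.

M ≈ 14.81

d = 9250 ly / 3.26 = 2837 pc
5 log₁₀(d/10 pc) = 5 log₁₀(2837) − 5 = 12.265
M = m − 5 log₁₀(d/10) = 27.07 − 12.265 = 14.805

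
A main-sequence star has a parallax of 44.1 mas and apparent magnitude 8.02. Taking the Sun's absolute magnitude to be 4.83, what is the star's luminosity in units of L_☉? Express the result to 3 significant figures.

d = 1/p = 1000/44.1 mas = 22.68 pc
M = m − 5 log₁₀ d + 5 = 8.02 − 5·1.3556 + 5 = 6.242
M − M_☉ = 6.242 − 4.83 = 1.412
L/L_☉ = 10^(−0.4 × 1.412) = 0.2723

L/L_☉ ≈ 0.272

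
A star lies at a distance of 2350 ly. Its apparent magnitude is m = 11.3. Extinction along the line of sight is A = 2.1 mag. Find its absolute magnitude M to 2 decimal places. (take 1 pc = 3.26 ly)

M ≈ -0.09

d = 2350 ly / 3.26 = 720.9 pc
5 log₁₀(d/10 pc) = 5 log₁₀(720.9) − 5 = 9.289
M = m − 5 log₁₀(d/10) − A = 11.3 − 9.289 − 2.1 = -0.089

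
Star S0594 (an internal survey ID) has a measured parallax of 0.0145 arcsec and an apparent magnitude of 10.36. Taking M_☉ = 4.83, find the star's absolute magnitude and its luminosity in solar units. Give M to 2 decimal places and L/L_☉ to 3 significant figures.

M ≈ 6.17; L/L_☉ ≈ 0.292

d = 1/p = 1/0.0145″ = 68.97 pc
M = m − 5 log₁₀ d + 5 = 10.36 − 5·1.8386 + 5 = 6.167
M − M_☉ = 6.167 − 4.83 = 1.337
L/L_☉ = 10^(−0.4 × 1.337) = 0.2919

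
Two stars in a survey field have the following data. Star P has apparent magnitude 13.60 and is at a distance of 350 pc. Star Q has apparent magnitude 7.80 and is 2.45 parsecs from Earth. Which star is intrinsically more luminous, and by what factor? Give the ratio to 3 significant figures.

Star P is more luminous, by a factor of 97.7.

Star P: M = m − 5 log₁₀ d + 5 = 13.60 − 5·2.5441 + 5 = 5.880
Star Q: M = m − 5 log₁₀ d + 5 = 7.80 − 5·0.3892 + 5 = 10.854
ΔM = M_P − M_Q = 5.880 − (10.854) = -4.975; smaller M is more luminous → Star P.
L ratio = 10^(0.4 |ΔM|) = 10^1.990 = 97.68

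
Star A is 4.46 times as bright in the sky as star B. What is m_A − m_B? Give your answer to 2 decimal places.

m_A − m_B ≈ -1.62

Pogson: Δm = −2.5 log₁₀(ratio) = −2.5 log₁₀(4.46) = −2.5 × 0.6493 = -1.623
Star A is brighter, so it has the smaller magnitude: the difference is negative.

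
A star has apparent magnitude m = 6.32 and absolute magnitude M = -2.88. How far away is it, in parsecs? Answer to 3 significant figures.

μ = m − M = 9.200
m − M = 5 log₁₀ d − 5
log₁₀ d = (m − M)/5 + 1 = 2.8400
d = 10^2.8400 = 691.8 pc

d ≈ 692 pc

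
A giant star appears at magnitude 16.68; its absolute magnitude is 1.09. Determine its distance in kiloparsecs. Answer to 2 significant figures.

d ≈ 13 kpc

Distance modulus: m − M = 16.68 − (1.09) = 15.590
m − M = 5 log₁₀ d − 5
log₁₀ d = (m − M)/5 + 1 = 4.1180
d = 10^4.1180 = 13120 pc
= 13.12 kpc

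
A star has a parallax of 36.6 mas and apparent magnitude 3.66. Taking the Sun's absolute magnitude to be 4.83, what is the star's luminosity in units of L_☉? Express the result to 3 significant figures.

d = 1/p = 1000/36.6 mas = 27.32 pc
M = m − 5 log₁₀ d + 5 = 3.66 − 5·1.4365 + 5 = 1.477
M − M_☉ = 1.477 − 4.83 = -3.353
L/L_☉ = 10^(−0.4 × -3.353) = 21.93

L/L_☉ ≈ 21.9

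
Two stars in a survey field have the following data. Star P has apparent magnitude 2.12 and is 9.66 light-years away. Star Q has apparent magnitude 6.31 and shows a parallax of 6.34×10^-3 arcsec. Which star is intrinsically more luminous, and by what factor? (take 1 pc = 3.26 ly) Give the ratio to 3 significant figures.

Star Q is more luminous, by a factor of 59.7.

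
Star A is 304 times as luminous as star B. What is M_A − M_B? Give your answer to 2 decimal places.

M_A − M_B ≈ -6.21

Pogson: ΔM = −2.5 log₁₀(ratio) = −2.5 log₁₀(304) = −2.5 × 2.4829 = -6.207
Star A is brighter, so it has the smaller magnitude: the difference is negative.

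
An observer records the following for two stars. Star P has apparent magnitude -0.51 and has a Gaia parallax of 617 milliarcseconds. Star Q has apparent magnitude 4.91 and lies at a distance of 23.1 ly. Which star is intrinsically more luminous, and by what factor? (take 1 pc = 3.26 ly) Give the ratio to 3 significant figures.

Star P is more luminous, by a factor of 7.70.

Star P: p = 617 mas = 0.617″ → d = 1/p = 1.621 pc
Star P: M = m − 5 log₁₀ d + 5 = -0.51 − 5·0.2097 + 5 = 3.441
Star Q: d = 23.1 ly / 3.26 = 7.086 pc
Star Q: M = m − 5 log₁₀ d + 5 = 4.91 − 5·0.8504 + 5 = 5.658
ΔM = M_P − M_Q = 3.441 − (5.658) = -2.217; smaller M is more luminous → Star P.
L ratio = 10^(0.4 |ΔM|) = 10^0.887 = 7.703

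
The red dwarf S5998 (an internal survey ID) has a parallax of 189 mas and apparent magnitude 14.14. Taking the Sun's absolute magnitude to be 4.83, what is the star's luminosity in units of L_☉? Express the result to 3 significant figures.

L/L_☉ ≈ 5.29×10^-5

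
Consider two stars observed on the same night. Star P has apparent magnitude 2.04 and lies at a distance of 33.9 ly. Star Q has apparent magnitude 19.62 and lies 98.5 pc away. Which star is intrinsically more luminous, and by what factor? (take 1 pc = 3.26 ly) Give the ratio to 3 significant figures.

Star P is more luminous, by a factor of 120000.

Star P: d = 33.9 ly / 3.26 = 10.40 pc
Star P: M = m − 5 log₁₀ d + 5 = 2.04 − 5·1.0170 + 5 = 1.955
Star Q: M = m − 5 log₁₀ d + 5 = 19.62 − 5·1.9934 + 5 = 14.653
ΔM = M_P − M_Q = 1.955 − (14.653) = -12.698; smaller M is more luminous → Star P.
L ratio = 10^(0.4 |ΔM|) = 10^5.079 = 120000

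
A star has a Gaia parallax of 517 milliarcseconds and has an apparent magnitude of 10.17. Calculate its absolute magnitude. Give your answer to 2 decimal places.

M ≈ 13.74

p = 517 mas = 0.517″ → d = 1/p = 1.934 pc
5 log₁₀(d/10 pc) = 5 log₁₀(1.934) − 5 = -3.567
M = m − 5 log₁₀(d/10) = 10.17 + 3.567 = 13.737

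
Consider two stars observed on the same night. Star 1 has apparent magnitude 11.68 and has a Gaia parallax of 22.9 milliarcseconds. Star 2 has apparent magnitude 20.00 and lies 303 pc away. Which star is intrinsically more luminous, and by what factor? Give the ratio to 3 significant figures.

Star 1 is more luminous, by a factor of 44.2.

Star 1: p = 22.9 mas = 0.0229″ → d = 1/p = 43.67 pc
Star 1: M = m − 5 log₁₀ d + 5 = 11.68 − 5·1.6402 + 5 = 8.479
Star 2: M = m − 5 log₁₀ d + 5 = 20.00 − 5·2.4814 + 5 = 12.593
ΔM = M_1 − M_2 = 8.479 − (12.593) = -4.114; smaller M is more luminous → Star 1.
L ratio = 10^(0.4 |ΔM|) = 10^1.645 = 44.20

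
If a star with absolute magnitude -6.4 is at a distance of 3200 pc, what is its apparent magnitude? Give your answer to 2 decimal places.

m = M + 5 log₁₀ d − 5 = -6.4 + 5·3.5051 − 5 = 6.126

m ≈ 6.13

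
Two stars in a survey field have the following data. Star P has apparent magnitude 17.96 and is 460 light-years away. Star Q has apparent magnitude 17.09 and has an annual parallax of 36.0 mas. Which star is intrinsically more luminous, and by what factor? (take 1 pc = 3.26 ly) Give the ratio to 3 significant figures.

Star P is more luminous, by a factor of 11.6.

Star P: d = 460 ly / 3.26 = 141.1 pc
Star P: M = m − 5 log₁₀ d + 5 = 17.96 − 5·2.1495 + 5 = 12.212
Star Q: p = 36.0 mas = 0.0360″ → d = 1/p = 27.78 pc
Star Q: M = m − 5 log₁₀ d + 5 = 17.09 − 5·1.4437 + 5 = 14.872
ΔM = M_P − M_Q = 12.212 − (14.872) = -2.659; smaller M is more luminous → Star P.
L ratio = 10^(0.4 |ΔM|) = 10^1.064 = 11.58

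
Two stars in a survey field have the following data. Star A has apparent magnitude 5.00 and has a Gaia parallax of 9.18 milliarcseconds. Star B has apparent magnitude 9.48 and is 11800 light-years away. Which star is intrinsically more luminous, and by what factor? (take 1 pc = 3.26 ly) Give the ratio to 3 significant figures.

Star B is more luminous, by a factor of 17.8.

Star A: p = 9.18 mas = 9.18×10^-3″ → d = 1/p = 108.9 pc
Star A: M = m − 5 log₁₀ d + 5 = 5.00 − 5·2.0372 + 5 = -0.186
Star B: d = 11800 ly / 3.26 = 3620 pc
Star B: M = m − 5 log₁₀ d + 5 = 9.48 − 5·3.5587 + 5 = -3.313
ΔM = M_A − M_B = -0.186 − (-3.313) = 3.128; smaller M is more luminous → Star B.
L ratio = 10^(0.4 |ΔM|) = 10^1.251 = 17.82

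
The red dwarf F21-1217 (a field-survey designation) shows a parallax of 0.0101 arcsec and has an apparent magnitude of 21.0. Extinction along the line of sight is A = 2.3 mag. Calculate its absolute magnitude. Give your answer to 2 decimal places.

d = 1/p = 1/0.0101″ = 99.01 pc
5 log₁₀(d/10 pc) = 5 log₁₀(99.01) − 5 = 4.978
M = m − 5 log₁₀(d/10) − A = 21.0 − 4.978 − 2.3 = 13.722

M ≈ 13.72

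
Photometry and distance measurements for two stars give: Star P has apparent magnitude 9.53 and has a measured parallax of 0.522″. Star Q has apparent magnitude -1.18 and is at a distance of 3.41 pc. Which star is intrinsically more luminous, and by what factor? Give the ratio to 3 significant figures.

Star Q is more luminous, by a factor of 60900.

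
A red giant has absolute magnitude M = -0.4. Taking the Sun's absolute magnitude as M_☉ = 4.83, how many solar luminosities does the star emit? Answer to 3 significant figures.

L/L_☉ ≈ 124

M − M_☉ = -0.4 − 4.83 = -5.230
L/L_☉ = 10^(−0.4 (M − M_☉)) = 10^2.092 = 123.6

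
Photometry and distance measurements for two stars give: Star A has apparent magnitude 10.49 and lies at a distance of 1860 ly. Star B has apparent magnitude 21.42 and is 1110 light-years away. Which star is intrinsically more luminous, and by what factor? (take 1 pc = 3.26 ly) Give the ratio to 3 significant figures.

Star A is more luminous, by a factor of 66100.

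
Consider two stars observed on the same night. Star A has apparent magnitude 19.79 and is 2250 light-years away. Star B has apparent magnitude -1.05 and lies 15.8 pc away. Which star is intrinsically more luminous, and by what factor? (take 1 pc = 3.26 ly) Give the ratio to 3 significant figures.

Star B is more luminous, by a factor of 114000.

Star A: d = 2250 ly / 3.26 = 690.2 pc
Star A: M = m − 5 log₁₀ d + 5 = 19.79 − 5·2.8390 + 5 = 10.595
Star B: M = m − 5 log₁₀ d + 5 = -1.05 − 5·1.1987 + 5 = -2.043
ΔM = M_A − M_B = 10.595 − (-2.043) = 12.638; smaller M is more luminous → Star B.
L ratio = 10^(0.4 |ΔM|) = 10^5.055 = 113600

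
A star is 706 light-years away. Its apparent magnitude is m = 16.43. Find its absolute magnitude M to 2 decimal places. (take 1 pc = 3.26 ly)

d = 706 ly / 3.26 = 216.6 pc
5 log₁₀(d/10 pc) = 5 log₁₀(216.6) − 5 = 6.678
M = m − 5 log₁₀(d/10) = 16.43 − 6.678 = 9.752

M ≈ 9.75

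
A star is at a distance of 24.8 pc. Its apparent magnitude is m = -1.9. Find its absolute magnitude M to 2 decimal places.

5 log₁₀(d/10 pc) = 5 log₁₀(24.80) − 5 = 1.972
M = m − 5 log₁₀(d/10) = -1.9 − 1.972 = -3.872

M ≈ -3.87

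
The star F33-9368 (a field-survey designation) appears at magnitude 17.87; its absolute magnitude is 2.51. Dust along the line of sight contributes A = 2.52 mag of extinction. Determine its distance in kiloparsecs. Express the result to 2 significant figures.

d ≈ 3.7 kpc

m − M = 5 log₁₀(d/10 pc) + A  ⇒  17.87 − (2.51) − 2.52 = 5 log₁₀(d/10)
12.840 = 5 log₁₀(d/10)
log₁₀ d = (m − M − A)/5 + 1 = 3.5680
d = 10^3.5680 = 3698 pc
= 3.698 kpc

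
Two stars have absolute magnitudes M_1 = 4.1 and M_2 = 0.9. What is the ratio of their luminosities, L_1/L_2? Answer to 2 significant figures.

L_1/L_2 ≈ 0.052

ΔM = M_1 − M_2 = 3.2
L_1/L_2 = 10^(−0.4 ΔM) = 10^-1.280 = 0.05248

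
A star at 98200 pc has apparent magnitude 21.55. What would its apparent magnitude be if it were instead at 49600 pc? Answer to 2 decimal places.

Flux ∝ 1/d², so Δm = 5 log₁₀(d₂/d₁) = 5 log₁₀(49600/98200) = -1.483
m₂ = m₁ + Δm = 21.55 + (-1.483) = 20.067

m ≈ 20.07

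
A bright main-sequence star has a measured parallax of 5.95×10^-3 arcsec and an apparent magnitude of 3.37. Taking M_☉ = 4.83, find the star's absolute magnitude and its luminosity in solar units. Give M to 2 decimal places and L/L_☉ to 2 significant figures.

M ≈ -2.76; L/L_☉ ≈ 1100

d = 1/p = 1/5.95×10^-3″ = 168.1 pc
M = m − 5 log₁₀ d + 5 = 3.37 − 5·2.2255 + 5 = -2.757
M − M_☉ = -2.757 − 4.83 = -7.587
L/L_☉ = 10^(−0.4 × -7.587) = 1084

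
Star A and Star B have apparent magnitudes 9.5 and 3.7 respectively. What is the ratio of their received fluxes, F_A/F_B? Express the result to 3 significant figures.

F_A/F_B ≈ 4.79×10^-3

Δm = 9.5 − (3.7) = 5.8
Flux ratio = 10^(−0.4 Δm) = 10^(−0.4 × 5.8) = 10^-2.320 = 4.786×10^-3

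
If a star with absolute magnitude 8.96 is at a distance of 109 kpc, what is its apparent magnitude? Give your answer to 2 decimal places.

m ≈ 29.15

d = 109 kpc = 109000 pc
m = M + 5 log₁₀ d − 5 = 8.96 + 5·5.0374 − 5 = 29.147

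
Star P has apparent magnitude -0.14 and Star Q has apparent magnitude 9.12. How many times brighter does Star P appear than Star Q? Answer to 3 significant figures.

5060

Magnitude difference = -9.26
Flux ratio = 10^(−0.4 Δm) = 10^(−0.4 × -9.26) = 10^3.704 = 5058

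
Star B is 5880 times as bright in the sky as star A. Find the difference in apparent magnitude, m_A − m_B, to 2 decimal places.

Pogson: Δm = −2.5 log₁₀(ratio) = −2.5 log₁₀(5880) = −2.5 × 3.7694 = -9.423
Star B is brighter so has the smaller magnitude: m_A − m_B is positive.

m_A − m_B ≈ 9.42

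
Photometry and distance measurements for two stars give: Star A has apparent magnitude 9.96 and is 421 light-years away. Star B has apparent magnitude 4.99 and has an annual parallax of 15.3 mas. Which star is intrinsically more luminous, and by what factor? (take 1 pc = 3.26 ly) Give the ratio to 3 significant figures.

Star B is more luminous, by a factor of 24.9.

Star A: d = 421 ly / 3.26 = 129.1 pc
Star A: M = m − 5 log₁₀ d + 5 = 9.96 − 5·2.1111 + 5 = 4.405
Star B: p = 15.3 mas = 0.0153″ → d = 1/p = 65.36 pc
Star B: M = m − 5 log₁₀ d + 5 = 4.99 − 5·1.8153 + 5 = 0.913
ΔM = M_A − M_B = 4.405 − (0.913) = 3.491; smaller M is more luminous → Star B.
L ratio = 10^(0.4 |ΔM|) = 10^1.396 = 24.92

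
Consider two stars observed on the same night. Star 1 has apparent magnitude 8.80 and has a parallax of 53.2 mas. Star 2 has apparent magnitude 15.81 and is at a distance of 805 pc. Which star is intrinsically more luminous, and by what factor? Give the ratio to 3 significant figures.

Star 2 is more luminous, by a factor of 2.88.

Star 1: p = 53.2 mas = 0.0532″ → d = 1/p = 18.80 pc
Star 1: M = m − 5 log₁₀ d + 5 = 8.80 − 5·1.2741 + 5 = 7.430
Star 2: M = m − 5 log₁₀ d + 5 = 15.81 − 5·2.9058 + 5 = 6.281
ΔM = M_1 − M_2 = 7.430 − (6.281) = 1.149; smaller M is more luminous → Star 2.
L ratio = 10^(0.4 |ΔM|) = 10^0.459 = 2.880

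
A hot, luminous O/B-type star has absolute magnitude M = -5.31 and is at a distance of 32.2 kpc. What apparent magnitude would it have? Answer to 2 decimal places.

m ≈ 12.23

d = 32.2 kpc = 32200 pc
m = M + 5 log₁₀ d − 5 = -5.31 + 5·4.5079 − 5 = 12.229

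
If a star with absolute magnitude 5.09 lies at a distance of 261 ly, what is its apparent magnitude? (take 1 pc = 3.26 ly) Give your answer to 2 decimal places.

m ≈ 9.61

d = 261 ly / 3.26 = 80.06 pc
m = M + 5 log₁₀ d − 5 = 5.09 + 5·1.9034 − 5 = 9.607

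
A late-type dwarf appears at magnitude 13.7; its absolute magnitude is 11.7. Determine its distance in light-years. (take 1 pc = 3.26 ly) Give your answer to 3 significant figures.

Distance modulus: m − M = 13.7 − (11.7) = 2.000
m − M = 5 log₁₀ d − 5
log₁₀ d = (m − M)/5 + 1 = 1.4000
d = 10^1.4000 = 25.12 pc
= 81.89 ly

d ≈ 81.9 ly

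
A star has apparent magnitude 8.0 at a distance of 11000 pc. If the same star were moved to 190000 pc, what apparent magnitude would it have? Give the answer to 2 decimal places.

Flux ∝ 1/d², so Δm = 5 log₁₀(d₂/d₁) = 5 log₁₀(190000/11000) = 6.187
m₂ = m₁ + Δm = 8.0 + (6.187) = 14.187

m ≈ 14.19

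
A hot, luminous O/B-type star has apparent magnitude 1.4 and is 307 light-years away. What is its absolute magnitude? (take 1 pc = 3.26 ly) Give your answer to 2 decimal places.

M ≈ -3.47

d = 307 ly / 3.26 = 94.17 pc
5 log₁₀(d/10 pc) = 5 log₁₀(94.17) − 5 = 4.870
M = m − 5 log₁₀(d/10) = 1.4 − 4.870 = -3.470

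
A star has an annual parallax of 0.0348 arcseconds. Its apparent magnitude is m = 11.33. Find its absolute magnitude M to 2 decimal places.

M ≈ 9.04

d = 1/p = 1/0.0348″ = 28.74 pc
5 log₁₀(d/10 pc) = 5 log₁₀(28.74) − 5 = 2.292
M = m − 5 log₁₀(d/10) = 11.33 − 2.292 = 9.038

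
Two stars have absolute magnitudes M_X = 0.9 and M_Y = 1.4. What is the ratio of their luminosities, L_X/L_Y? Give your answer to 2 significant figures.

ΔM = M_X − M_Y = -0.5
L_X/L_Y = 10^(−0.4 ΔM) = 10^0.200 = 1.585

L_X/L_Y ≈ 1.6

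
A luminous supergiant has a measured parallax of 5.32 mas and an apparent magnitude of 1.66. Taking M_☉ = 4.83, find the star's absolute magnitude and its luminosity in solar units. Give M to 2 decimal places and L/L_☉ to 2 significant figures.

M ≈ -4.71; L/L_☉ ≈ 6500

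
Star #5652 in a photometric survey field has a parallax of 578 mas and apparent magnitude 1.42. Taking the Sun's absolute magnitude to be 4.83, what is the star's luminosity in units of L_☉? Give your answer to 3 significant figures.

d = 1/p = 1000/578 mas = 1.730 pc
M = m − 5 log₁₀ d + 5 = 1.42 − 5·0.2381 + 5 = 5.230
M − M_☉ = 5.230 − 4.83 = 0.400
L/L_☉ = 10^(−0.4 × 0.400) = 0.6921

L/L_☉ ≈ 0.692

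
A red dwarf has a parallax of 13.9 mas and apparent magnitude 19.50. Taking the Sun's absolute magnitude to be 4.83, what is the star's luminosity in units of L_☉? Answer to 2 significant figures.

d = 1/p = 1000/13.9 mas = 71.94 pc
M = m − 5 log₁₀ d + 5 = 19.50 − 5·1.8570 + 5 = 15.215
M − M_☉ = 15.215 − 4.83 = 10.385
L/L_☉ = 10^(−0.4 × 10.385) = 7.014×10^-5

L/L_☉ ≈ 7.0×10^-5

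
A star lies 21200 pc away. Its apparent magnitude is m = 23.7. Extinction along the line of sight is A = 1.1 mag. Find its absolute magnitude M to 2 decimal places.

M ≈ 5.97

5 log₁₀(d/10 pc) = 5 log₁₀(21200) − 5 = 16.632
M = m − 5 log₁₀(d/10) − A = 23.7 − 16.632 − 1.1 = 5.968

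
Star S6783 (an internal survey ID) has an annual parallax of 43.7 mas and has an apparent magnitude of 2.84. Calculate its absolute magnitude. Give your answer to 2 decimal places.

M ≈ 1.04

p = 43.7 mas = 0.0437″ → d = 1/p = 22.88 pc
5 log₁₀(d/10 pc) = 5 log₁₀(22.88) − 5 = 1.798
M = m − 5 log₁₀(d/10) = 2.84 − 1.798 = 1.042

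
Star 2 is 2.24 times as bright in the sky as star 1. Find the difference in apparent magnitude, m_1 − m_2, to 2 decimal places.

Pogson: Δm = −2.5 log₁₀(ratio) = −2.5 log₁₀(2.24) = −2.5 × 0.3502 = -0.876
Star 2 is brighter so has the smaller magnitude: m_1 − m_2 is positive.

m_1 − m_2 ≈ 0.88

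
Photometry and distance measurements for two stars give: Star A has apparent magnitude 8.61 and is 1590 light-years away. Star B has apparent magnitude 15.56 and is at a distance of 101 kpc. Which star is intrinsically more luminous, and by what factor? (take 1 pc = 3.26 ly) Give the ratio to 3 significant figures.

Star B is more luminous, by a factor of 71.2.

Star A: d = 1590 ly / 3.26 = 487.7 pc
Star A: M = m − 5 log₁₀ d + 5 = 8.61 − 5·2.6882 + 5 = 0.169
Star B: d = 101 kpc = 101000 pc
Star B: M = m − 5 log₁₀ d + 5 = 15.56 − 5·5.0043 + 5 = -4.462
ΔM = M_A − M_B = 0.169 − (-4.462) = 4.631; smaller M is more luminous → Star B.
L ratio = 10^(0.4 |ΔM|) = 10^1.852 = 71.17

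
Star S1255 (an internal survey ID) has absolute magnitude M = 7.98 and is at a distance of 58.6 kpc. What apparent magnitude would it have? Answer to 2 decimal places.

m ≈ 26.82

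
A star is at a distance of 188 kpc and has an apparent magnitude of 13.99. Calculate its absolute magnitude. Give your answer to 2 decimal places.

d = 188 kpc = 188000 pc
5 log₁₀(d/10 pc) = 5 log₁₀(188000) − 5 = 21.371
M = m − 5 log₁₀(d/10) = 13.99 − 21.371 = -7.381

M ≈ -7.38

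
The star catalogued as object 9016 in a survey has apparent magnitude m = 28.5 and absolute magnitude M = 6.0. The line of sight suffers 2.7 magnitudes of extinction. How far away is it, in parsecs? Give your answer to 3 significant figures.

m − M = 5 log₁₀(d/10 pc) + A  ⇒  28.5 − (6.0) − 2.7 = 5 log₁₀(d/10)
19.800 = 5 log₁₀(d/10)
log₁₀ d = (m − M − A)/5 + 1 = 4.9600
d = 10^4.9600 = 91200 pc

d ≈ 91200 pc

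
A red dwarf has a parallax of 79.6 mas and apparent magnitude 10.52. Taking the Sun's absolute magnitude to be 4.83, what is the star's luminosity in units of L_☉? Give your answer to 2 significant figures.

L/L_☉ ≈ 8.4×10^-3

d = 1/p = 1000/79.6 mas = 12.56 pc
M = m − 5 log₁₀ d + 5 = 10.52 − 5·1.0991 + 5 = 10.025
M − M_☉ = 10.025 − 4.83 = 5.195
L/L_☉ = 10^(−0.4 × 5.195) = 8.359×10^-3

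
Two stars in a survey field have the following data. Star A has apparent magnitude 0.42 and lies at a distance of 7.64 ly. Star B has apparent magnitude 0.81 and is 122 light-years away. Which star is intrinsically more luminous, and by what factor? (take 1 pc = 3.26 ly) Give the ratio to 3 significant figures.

Star B is more luminous, by a factor of 178.

Star A: d = 7.64 ly / 3.26 = 2.344 pc
Star A: M = m − 5 log₁₀ d + 5 = 0.42 − 5·0.3699 + 5 = 3.571
Star B: d = 122 ly / 3.26 = 37.42 pc
Star B: M = m − 5 log₁₀ d + 5 = 0.81 − 5·1.5731 + 5 = -2.056
ΔM = M_A − M_B = 3.571 − (-2.056) = 5.626; smaller M is more luminous → Star B.
L ratio = 10^(0.4 |ΔM|) = 10^2.251 = 178.0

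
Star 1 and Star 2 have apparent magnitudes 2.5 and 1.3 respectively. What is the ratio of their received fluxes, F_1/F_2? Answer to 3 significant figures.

Magnitude difference = 1.2
Flux ratio = 10^(−0.4 Δm) = 10^(−0.4 × 1.2) = 10^-0.480 = 0.3311

F_1/F_2 ≈ 0.331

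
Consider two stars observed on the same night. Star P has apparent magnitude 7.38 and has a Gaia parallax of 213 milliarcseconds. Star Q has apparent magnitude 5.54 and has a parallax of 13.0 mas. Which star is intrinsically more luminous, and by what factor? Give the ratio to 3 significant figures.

Star P: p = 213 mas = 0.213″ → d = 1/p = 4.695 pc
Star P: M = m − 5 log₁₀ d + 5 = 7.38 − 5·0.6716 + 5 = 9.022
Star Q: p = 13.0 mas = 0.0130″ → d = 1/p = 76.92 pc
Star Q: M = m − 5 log₁₀ d + 5 = 5.54 − 5·1.8861 + 5 = 1.110
ΔM = M_P − M_Q = 9.022 − (1.110) = 7.912; smaller M is more luminous → Star Q.
L ratio = 10^(0.4 |ΔM|) = 10^3.165 = 1462

Star Q is more luminous, by a factor of 1460.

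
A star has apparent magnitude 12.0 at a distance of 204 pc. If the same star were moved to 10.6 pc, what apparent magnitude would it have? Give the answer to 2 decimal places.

Flux ∝ 1/d², so Δm = 5 log₁₀(d₂/d₁) = 5 log₁₀(10.6/204) = -6.422
m₂ = m₁ + Δm = 12.0 + (-6.422) = 5.578

m ≈ 5.58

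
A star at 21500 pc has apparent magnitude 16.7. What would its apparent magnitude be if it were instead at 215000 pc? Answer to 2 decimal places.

m ≈ 21.70

Flux ∝ 1/d², so Δm = 5 log₁₀(d₂/d₁) = 5 log₁₀(215000/21500) = 5.000
m₂ = m₁ + Δm = 16.7 + (5.000) = 21.700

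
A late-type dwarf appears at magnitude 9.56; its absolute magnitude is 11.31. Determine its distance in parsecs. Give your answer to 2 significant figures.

μ = m − M = -1.750
m − M = 5 log₁₀ d − 5
log₁₀ d = (m − M)/5 + 1 = 0.6500
d = 10^0.6500 = 4.467 pc

d ≈ 4.5 pc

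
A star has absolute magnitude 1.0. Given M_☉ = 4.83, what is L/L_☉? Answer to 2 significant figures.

L/L_☉ ≈ 34

M − M_☉ = 1.0 − 4.83 = -3.830
L/L_☉ = 10^(−0.4 (M − M_☉)) = 10^1.532 = 34.04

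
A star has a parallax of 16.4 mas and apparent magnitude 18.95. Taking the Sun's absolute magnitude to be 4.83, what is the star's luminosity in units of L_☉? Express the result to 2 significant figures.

L/L_☉ ≈ 8.4×10^-5

d = 1/p = 1000/16.4 mas = 60.98 pc
M = m − 5 log₁₀ d + 5 = 18.95 − 5·1.7852 + 5 = 15.024
M − M_☉ = 15.024 − 4.83 = 10.194
L/L_☉ = 10^(−0.4 × 10.194) = 8.362×10^-5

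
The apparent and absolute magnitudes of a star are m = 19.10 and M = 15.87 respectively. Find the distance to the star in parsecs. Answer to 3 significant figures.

d ≈ 44.3 pc

μ = m − M = 3.230
m − M = 5 log₁₀ d − 5
log₁₀ d = (m − M)/5 + 1 = 1.6460
d = 10^1.6460 = 44.26 pc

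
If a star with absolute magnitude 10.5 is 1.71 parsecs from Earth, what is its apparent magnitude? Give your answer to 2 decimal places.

m ≈ 6.66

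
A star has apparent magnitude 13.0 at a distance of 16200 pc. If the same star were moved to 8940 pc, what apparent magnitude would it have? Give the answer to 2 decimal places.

Flux ∝ 1/d², so Δm = 5 log₁₀(d₂/d₁) = 5 log₁₀(8940/16200) = -1.291
m₂ = m₁ + Δm = 13.0 + (-1.291) = 11.709

m ≈ 11.71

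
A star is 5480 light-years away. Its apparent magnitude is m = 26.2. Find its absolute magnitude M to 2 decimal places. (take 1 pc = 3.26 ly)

d = 5480 ly / 3.26 = 1681 pc
5 log₁₀(d/10 pc) = 5 log₁₀(1681) − 5 = 11.128
M = m − 5 log₁₀(d/10) = 26.2 − 11.128 = 15.072

M ≈ 15.07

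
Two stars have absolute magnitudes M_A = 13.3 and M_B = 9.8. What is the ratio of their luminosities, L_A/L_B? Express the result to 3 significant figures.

ΔM = M_A − M_B = 3.5
L_A/L_B = 10^(−0.4 ΔM) = 10^-1.400 = 0.03981

L_A/L_B ≈ 0.0398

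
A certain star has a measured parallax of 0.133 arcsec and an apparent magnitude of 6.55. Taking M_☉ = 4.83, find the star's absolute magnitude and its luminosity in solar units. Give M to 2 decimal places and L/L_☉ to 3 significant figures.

M ≈ 7.17; L/L_☉ ≈ 0.116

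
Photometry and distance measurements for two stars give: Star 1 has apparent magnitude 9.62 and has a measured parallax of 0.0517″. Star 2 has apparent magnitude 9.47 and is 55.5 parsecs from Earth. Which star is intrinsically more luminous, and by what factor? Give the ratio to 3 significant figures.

Star 1: d = 1/p = 1/0.0517″ = 19.34 pc
Star 1: M = m − 5 log₁₀ d + 5 = 9.62 − 5·1.2865 + 5 = 8.187
Star 2: M = m − 5 log₁₀ d + 5 = 9.47 − 5·1.7443 + 5 = 5.749
ΔM = M_1 − M_2 = 8.187 − (5.749) = 2.439; smaller M is more luminous → Star 2.
L ratio = 10^(0.4 |ΔM|) = 10^0.976 = 9.453

Star 2 is more luminous, by a factor of 9.45.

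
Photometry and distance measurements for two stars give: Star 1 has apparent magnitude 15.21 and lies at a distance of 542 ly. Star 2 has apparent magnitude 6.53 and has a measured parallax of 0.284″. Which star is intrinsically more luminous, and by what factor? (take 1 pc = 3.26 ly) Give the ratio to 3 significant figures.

Star 2 is more luminous, by a factor of 1.33.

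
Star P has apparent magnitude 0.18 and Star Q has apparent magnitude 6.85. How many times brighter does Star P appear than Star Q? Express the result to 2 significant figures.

Δm = 0.18 − (6.85) = -6.67
Flux ratio = 10^(−0.4 Δm) = 10^(−0.4 × -6.67) = 10^2.668 = 465.6

470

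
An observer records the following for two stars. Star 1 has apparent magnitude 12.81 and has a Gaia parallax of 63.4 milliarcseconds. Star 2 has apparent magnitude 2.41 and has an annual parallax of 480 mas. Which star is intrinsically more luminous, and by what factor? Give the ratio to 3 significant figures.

Star 2 is more luminous, by a factor of 252.

Star 1: p = 63.4 mas = 0.0634″ → d = 1/p = 15.77 pc
Star 1: M = m − 5 log₁₀ d + 5 = 12.81 − 5·1.1979 + 5 = 11.820
Star 2: p = 480 mas = 0.480″ → d = 1/p = 2.083 pc
Star 2: M = m − 5 log₁₀ d + 5 = 2.41 − 5·0.3188 + 5 = 5.816
ΔM = M_1 − M_2 = 11.820 − (5.816) = 6.004; smaller M is more luminous → Star 2.
L ratio = 10^(0.4 |ΔM|) = 10^2.402 = 252.2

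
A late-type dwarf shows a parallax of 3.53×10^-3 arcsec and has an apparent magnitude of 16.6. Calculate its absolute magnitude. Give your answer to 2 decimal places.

M ≈ 9.34

d = 1/p = 1/3.53×10^-3″ = 283.3 pc
5 log₁₀(d/10 pc) = 5 log₁₀(283.3) − 5 = 7.261
M = m − 5 log₁₀(d/10) = 16.6 − 7.261 = 9.339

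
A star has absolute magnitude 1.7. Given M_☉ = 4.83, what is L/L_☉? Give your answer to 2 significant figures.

L/L_☉ ≈ 18

M − M_☉ = 1.7 − 4.83 = -3.130
L/L_☉ = 10^(−0.4 (M − M_☉)) = 10^1.252 = 17.86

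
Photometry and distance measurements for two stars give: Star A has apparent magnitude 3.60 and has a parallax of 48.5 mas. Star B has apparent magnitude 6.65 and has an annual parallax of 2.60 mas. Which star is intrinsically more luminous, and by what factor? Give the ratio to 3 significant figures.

Star B is more luminous, by a factor of 21.0.

Star A: p = 48.5 mas = 0.0485″ → d = 1/p = 20.62 pc
Star A: M = m − 5 log₁₀ d + 5 = 3.60 − 5·1.3143 + 5 = 2.029
Star B: p = 2.60 mas = 2.60×10^-3″ → d = 1/p = 384.6 pc
Star B: M = m − 5 log₁₀ d + 5 = 6.65 − 5·2.5850 + 5 = -1.275
ΔM = M_A − M_B = 2.029 − (-1.275) = 3.304; smaller M is more luminous → Star B.
L ratio = 10^(0.4 |ΔM|) = 10^1.322 = 20.97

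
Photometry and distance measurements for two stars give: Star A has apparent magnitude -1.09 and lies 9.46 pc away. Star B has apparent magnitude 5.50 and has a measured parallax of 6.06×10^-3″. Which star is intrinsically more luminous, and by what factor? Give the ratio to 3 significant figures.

Star A is more luminous, by a factor of 1.42.

Star A: M = m − 5 log₁₀ d + 5 = -1.09 − 5·0.9759 + 5 = -0.969
Star B: d = 1/p = 1/6.06×10^-3″ = 165.0 pc
Star B: M = m − 5 log₁₀ d + 5 = 5.50 − 5·2.2175 + 5 = -0.588
ΔM = M_A − M_B = -0.969 − (-0.588) = -0.382; smaller M is more luminous → Star A.
L ratio = 10^(0.4 |ΔM|) = 10^0.153 = 1.421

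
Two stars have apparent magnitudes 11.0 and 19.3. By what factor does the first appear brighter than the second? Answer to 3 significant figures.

Magnitude difference = -8.3
Flux ratio = 10^(−0.4 Δm) = 10^(−0.4 × -8.3) = 10^3.320 = 2089

2090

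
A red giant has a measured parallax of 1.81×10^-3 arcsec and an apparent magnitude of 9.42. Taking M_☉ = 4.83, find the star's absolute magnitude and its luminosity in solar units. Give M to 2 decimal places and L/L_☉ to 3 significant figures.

M ≈ 0.71; L/L_☉ ≈ 44.5

d = 1/p = 1/1.81×10^-3″ = 552.5 pc
M = m − 5 log₁₀ d + 5 = 9.42 − 5·2.7423 + 5 = 0.708
M − M_☉ = 0.708 − 4.83 = -4.122
L/L_☉ = 10^(−0.4 × -4.122) = 44.53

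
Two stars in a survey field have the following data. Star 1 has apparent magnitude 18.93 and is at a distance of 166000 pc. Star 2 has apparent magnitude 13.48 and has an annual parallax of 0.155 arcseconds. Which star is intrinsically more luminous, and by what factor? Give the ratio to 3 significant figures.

Star 1 is more luminous, by a factor of 4.37×10^6.

Star 1: M = m − 5 log₁₀ d + 5 = 18.93 − 5·5.2201 + 5 = -2.171
Star 2: d = 1/p = 1/0.155″ = 6.452 pc
Star 2: M = m − 5 log₁₀ d + 5 = 13.48 − 5·0.8097 + 5 = 14.432
ΔM = M_1 − M_2 = -2.171 − (14.432) = -16.602; smaller M is more luminous → Star 1.
L ratio = 10^(0.4 |ΔM|) = 10^6.641 = 4.374×10^6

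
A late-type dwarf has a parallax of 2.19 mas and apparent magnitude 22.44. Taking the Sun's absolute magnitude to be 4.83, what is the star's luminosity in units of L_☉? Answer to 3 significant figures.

d = 1/p = 1000/2.19 mas = 456.6 pc
M = m − 5 log₁₀ d + 5 = 22.44 − 5·2.6596 + 5 = 14.142
M − M_☉ = 14.142 − 4.83 = 9.312
L/L_☉ = 10^(−0.4 × 9.312) = 1.884×10^-4

L/L_☉ ≈ 1.88×10^-4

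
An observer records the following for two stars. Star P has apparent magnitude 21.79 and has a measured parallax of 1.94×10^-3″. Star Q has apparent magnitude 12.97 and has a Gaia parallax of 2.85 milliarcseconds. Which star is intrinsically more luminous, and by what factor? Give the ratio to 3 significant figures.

Star P: d = 1/p = 1/1.94×10^-3″ = 515.5 pc
Star P: M = m − 5 log₁₀ d + 5 = 21.79 − 5·2.7122 + 5 = 13.229
Star Q: p = 2.85 mas = 2.85×10^-3″ → d = 1/p = 350.9 pc
Star Q: M = m − 5 log₁₀ d + 5 = 12.97 − 5·2.5452 + 5 = 5.244
ΔM = M_P − M_Q = 13.229 − (5.244) = 7.985; smaller M is more luminous → Star Q.
L ratio = 10^(0.4 |ΔM|) = 10^3.194 = 1563

Star Q is more luminous, by a factor of 1560.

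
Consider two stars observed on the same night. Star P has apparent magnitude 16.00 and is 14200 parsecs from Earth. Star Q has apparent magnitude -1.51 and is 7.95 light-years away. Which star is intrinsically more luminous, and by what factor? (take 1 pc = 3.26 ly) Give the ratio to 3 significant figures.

Star P: M = m − 5 log₁₀ d + 5 = 16.00 − 5·4.1523 + 5 = 0.239
Star Q: d = 7.95 ly / 3.26 = 2.439 pc
Star Q: M = m − 5 log₁₀ d + 5 = -1.51 − 5·0.3871 + 5 = 1.554
ΔM = M_P − M_Q = 0.239 − (1.554) = -1.316; smaller M is more luminous → Star P.
L ratio = 10^(0.4 |ΔM|) = 10^0.526 = 3.360

Star P is more luminous, by a factor of 3.36.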